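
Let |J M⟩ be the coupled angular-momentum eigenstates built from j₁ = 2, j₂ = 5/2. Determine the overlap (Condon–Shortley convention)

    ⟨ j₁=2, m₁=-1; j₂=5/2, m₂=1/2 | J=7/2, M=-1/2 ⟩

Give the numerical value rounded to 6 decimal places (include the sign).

−√(14/45) = -0.557773

√[8·1!3!4!/9! · 1!3!3!2!3!4!] = √(1152/35)
  +(−1)^0/∏(0,1,3,3,0,1)! = 1/36  (running 1/36)
  +(−1)^1/∏(1,0,2,2,1,2)! = -1/8  (running -7/72)
⟨..|..⟩ = √(1152/35)·(-7/72) = -0.557773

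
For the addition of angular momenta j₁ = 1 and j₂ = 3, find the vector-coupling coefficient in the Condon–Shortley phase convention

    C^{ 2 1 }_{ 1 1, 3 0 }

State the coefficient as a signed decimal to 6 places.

j₁+j₂−J=2  J+j₁−j₂=0  J−j₁+j₂=4  j₁+j₂+J+1=7
(j₁±m₁, j₂±m₂, J±M) = (2,0,3,3,3,1)
P² = 144/7
sum k=0..0:
  [0] +1/12 = 1/12
S = 1/12
C² = P²·S² = 1/7 ; C = +0.377964

+0.377964  (= +√(1/7))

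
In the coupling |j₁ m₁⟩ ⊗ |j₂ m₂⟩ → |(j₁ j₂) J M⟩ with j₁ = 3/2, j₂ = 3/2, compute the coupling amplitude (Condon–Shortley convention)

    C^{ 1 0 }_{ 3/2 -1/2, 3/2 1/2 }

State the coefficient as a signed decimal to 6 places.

triangle: 2!×1!×1!/5! = 2/120
(j±m)!: 1!×2!×2!×1!×1!×1! = 4
prefactor² = (2J+1)×Δ×N² = 1/5
  k=1: −1/(1!×1!×1!×1!×0!×0!) = -1
  k=2: +1/(2!×0!×0!×0!×1!×1!) = 1/2
Σ = -1/2  ⇒  CG² = 1/5×(-1/2)² = 1/20
CG = −√(1/20) = -0.223607

-0.223607  (= −√(1/20))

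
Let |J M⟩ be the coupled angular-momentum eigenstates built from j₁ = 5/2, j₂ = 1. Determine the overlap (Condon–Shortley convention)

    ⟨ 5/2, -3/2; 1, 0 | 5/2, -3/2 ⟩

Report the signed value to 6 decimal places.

triangle: 1!*4!*1!/7! = 24/5040
(j±m)!: 1!*4!*1!*1!*1!*4! = 576
prefactor² = (2J+1)*Δ*N² = 576/35
  k=0: +1/(0!*1!*4!*1!*0!*0!) = 1/24
  k=1: −1/(1!*0!*3!*0!*1!*1!) = -1/6
Σ = -1/8  ⇒  CG² = 576/35*(-1/8)² = 9/35
CG = −√(9/35) = -0.507093

-0.507093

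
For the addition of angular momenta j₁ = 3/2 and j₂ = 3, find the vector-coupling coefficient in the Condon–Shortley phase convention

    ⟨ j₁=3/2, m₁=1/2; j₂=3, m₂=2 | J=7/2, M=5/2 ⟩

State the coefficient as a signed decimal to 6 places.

−√(1/7) ≈ -0.377964

triangle: 1!×2!×5!/9! = 240/362880
(j±m)!: 2!×1!×5!×1!×6!×1! = 172800
prefactor² = (2J+1)×Δ×N² = 6400/7
  k=0: +1/(0!×1!×1!×5!×1!×0!) = 1/120
  k=1: −1/(1!×0!×0!×4!×2!×1!) = -1/48
Σ = -1/80  ⇒  CG² = 6400/7×(-1/80)² = 1/7
CG = −√(1/7) = -0.377964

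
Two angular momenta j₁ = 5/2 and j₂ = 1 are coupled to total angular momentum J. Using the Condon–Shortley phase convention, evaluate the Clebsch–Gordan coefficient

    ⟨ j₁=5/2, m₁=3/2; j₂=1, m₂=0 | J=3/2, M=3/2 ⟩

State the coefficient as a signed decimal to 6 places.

−√(4/15) ≈ -0.516398

triangle: 2!×3!×0!/6! = 12/720
(j±m)!: 4!×1!×1!×1!×3!×0! = 144
prefactor² = (2J+1)×Δ×N² = 48/5
  k=1: −1/(1!×1!×0!×0!×3!×0!) = -1/6
Σ = -1/6  ⇒  CG² = 48/5×(-1/6)² = 4/15
CG = −√(4/15) = -0.516398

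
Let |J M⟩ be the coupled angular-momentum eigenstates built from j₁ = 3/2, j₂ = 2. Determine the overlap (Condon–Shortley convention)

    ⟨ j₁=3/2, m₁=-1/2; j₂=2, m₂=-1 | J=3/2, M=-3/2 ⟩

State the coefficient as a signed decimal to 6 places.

-0.632456

√[4·2!1!2!/6! · 1!2!1!3!0!3!] = √(8/5)
  +(−1)^1/∏(1,1,1,0,0,2)! = -1/2  (running -1/2)
⟨..|..⟩ = √(8/5)·(-1/2) = -0.632456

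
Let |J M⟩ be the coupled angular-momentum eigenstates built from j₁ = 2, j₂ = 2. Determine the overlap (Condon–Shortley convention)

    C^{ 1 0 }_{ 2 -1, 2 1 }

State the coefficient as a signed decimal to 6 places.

+√(1/10) = +0.316228

√[3·3!1!1!/6! · 1!3!3!1!1!1!] = √(9/10)
  +(−1)^2/∏(2,1,1,1,0,0)! = 1/2  (running 1/2)
  +(−1)^3/∏(3,0,0,0,1,1)! = -1/6  (running 1/3)
⟨..|..⟩ = √(9/10)·(1/3) = +0.316228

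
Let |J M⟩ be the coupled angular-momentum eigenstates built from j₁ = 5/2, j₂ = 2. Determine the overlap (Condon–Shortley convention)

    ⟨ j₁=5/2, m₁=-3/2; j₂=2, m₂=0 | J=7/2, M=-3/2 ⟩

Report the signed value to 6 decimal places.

triangle: 1!·4!·3!/9! = 144/362880
(j±m)!: 1!·4!·2!·2!·2!·5! = 23040
prefactor² = (2J+1)·Δ·N² = 512/7
  k=0: +1/(0!·1!·4!·2!·0!·1!) = 1/48
  k=1: −1/(1!·0!·3!·1!·1!·2!) = -1/12
Σ = -1/16  ⇒  CG² = 512/7·(-1/16)² = 2/7
CG = −√(2/7) = -0.534522

-0.534522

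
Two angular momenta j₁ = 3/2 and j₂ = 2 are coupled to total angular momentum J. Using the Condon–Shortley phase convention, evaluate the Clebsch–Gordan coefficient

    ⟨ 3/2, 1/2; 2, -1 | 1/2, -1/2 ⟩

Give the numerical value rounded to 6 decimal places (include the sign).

j₁+j₂−J=3  J+j₁−j₂=0  J−j₁+j₂=1  j₁+j₂+J+1=5
(j₁±m₁, j₂±m₂, J±M) = (2,1,1,3,0,1)
P² = 6/5
sum k=1..1:
  [1] −1/2 = -1/2
S = -1/2
C² = P²·S² = 3/10 ; C = -0.547723

-0.547723  (= −√(3/10))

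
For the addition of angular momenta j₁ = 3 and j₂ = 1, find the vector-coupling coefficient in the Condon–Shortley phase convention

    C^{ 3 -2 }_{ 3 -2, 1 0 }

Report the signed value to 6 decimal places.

−√(1/3) = -0.577350

triangle: 1!×5!×1!/8! = 120/40320
(j±m)!: 1!×5!×1!×1!×1!×5! = 14400
prefactor² = (2J+1)×Δ×N² = 300
  k=0: +1/(0!×1!×5!×1!×0!×0!) = 1/120
  k=1: −1/(1!×0!×4!×0!×1!×1!) = -1/24
Σ = -1/30  ⇒  CG² = 300×(-1/30)² = 1/3
CG = −√(1/3) = -0.577350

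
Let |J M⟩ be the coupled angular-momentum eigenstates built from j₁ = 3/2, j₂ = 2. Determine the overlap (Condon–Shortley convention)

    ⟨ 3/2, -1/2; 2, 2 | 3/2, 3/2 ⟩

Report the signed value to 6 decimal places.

+√(2/5) = +0.632456

√[4·2!1!2!/6! · 1!2!4!0!3!0!] = √(32/5)
  +(−1)^2/∏(2,0,0,2,1,0)! = 1/4  (running 1/4)
⟨..|..⟩ = √(32/5)·(1/4) = +0.632456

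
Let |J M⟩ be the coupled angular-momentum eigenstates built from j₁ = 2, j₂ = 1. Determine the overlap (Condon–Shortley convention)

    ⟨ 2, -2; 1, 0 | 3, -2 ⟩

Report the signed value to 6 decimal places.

triangle: 0!×4!×2!/7! = 48/5040
(j±m)!: 0!×4!×1!×1!×1!×5! = 2880
prefactor² = (2J+1)×Δ×N² = 192
  k=0: +1/(0!×0!×4!×1!×0!×1!) = 1/24
Σ = 1/24  ⇒  CG² = 192×1/24² = 1/3
CG = +√(1/3) = +0.577350

+0.577350  (= +√(1/3))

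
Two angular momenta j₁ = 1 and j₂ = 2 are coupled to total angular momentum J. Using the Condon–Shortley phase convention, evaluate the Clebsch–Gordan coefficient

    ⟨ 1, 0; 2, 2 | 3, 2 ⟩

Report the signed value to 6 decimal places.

+0.577350

j₁+j₂−J=0  J+j₁−j₂=2  J−j₁+j₂=4  j₁+j₂+J+1=7
(j₁±m₁, j₂±m₂, J±M) = (1,1,4,0,5,1)
P² = 192
sum k=0..0:
  [0] +1/24 = 1/24
S = 1/24
C² = P²·S² = 1/3 ; C = +0.577350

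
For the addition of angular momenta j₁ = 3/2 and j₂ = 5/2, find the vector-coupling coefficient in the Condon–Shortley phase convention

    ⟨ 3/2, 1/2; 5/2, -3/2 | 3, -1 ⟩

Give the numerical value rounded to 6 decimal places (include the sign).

√[7·1!2!4!/8! · 2!1!1!4!2!4!] = √(96/5)
  +(−1)^0/∏(0,1,1,1,1,3)! = 1/6  (running 1/6)
  +(−1)^1/∏(1,0,0,0,2,4)! = -1/48  (running 7/48)
⟨..|..⟩ = √(96/5)·(7/48) = +0.639010

+√(49/120) = +0.639010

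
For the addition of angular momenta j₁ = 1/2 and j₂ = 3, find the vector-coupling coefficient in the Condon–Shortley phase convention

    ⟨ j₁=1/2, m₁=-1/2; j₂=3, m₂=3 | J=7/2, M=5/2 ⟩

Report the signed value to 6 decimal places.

j₁+j₂−J=0  J+j₁−j₂=1  J−j₁+j₂=6  j₁+j₂+J+1=8
(j₁±m₁, j₂±m₂, J±M) = (0,1,6,0,6,1)
P² = 518400/7
sum k=0..0:
  [0] +1/720 = 1/720
S = 1/720
C² = P²·S² = 1/7 ; C = +0.377964

+√(1/7) ≈ +0.377964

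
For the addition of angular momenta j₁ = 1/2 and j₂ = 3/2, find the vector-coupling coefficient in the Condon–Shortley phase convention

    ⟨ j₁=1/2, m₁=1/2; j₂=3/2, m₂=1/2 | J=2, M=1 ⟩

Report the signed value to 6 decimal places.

j₁+j₂−J=0  J+j₁−j₂=1  J−j₁+j₂=3  j₁+j₂+J+1=5
(j₁±m₁, j₂±m₂, J±M) = (1,0,2,1,3,1)
P² = 3
sum k=0..0:
  [0] +1/2 = 1/2
S = 1/2
C² = P²·S² = 3/4 ; C = +0.866025

+√(3/4) ≈ +0.866025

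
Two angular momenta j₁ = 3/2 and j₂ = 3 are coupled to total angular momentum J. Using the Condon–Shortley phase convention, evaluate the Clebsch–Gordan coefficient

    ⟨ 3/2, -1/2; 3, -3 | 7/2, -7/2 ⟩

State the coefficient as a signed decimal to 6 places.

+0.816497  (= +√(2/3))

√[8·1!2!5!/9! · 1!2!0!6!0!7!] = √(38400)
  +(−1)^0/∏(0,1,2,0,0,5)! = 1/240  (running 1/240)
⟨..|..⟩ = √(38400)·(1/240) = +0.816497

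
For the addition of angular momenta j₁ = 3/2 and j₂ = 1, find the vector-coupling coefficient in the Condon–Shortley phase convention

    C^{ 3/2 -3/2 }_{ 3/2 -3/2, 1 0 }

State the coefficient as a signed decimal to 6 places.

triangle: 1!·2!·1!/5! = 2/120
(j±m)!: 0!·3!·1!·1!·0!·3! = 36
prefactor² = (2J+1)·Δ·N² = 12/5
  k=1: −1/(1!·0!·2!·0!·0!·1!) = -1/2
Σ = -1/2  ⇒  CG² = 12/5·(-1/2)² = 3/5
CG = −√(3/5) = -0.774597

-0.774597  (= −√(3/5))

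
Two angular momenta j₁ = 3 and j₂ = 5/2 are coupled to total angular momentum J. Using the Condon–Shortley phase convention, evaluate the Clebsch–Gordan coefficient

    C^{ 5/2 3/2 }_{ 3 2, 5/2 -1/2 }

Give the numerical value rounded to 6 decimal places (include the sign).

-0.267261

√[6·3!3!2!/9! · 5!1!2!3!4!1!] = √(288/7)
  +(−1)^0/∏(0,3,1,2,2,0)! = 1/24  (running 1/24)
  +(−1)^1/∏(1,2,0,1,3,1)! = -1/12  (running -1/24)
⟨..|..⟩ = √(288/7)·(-1/24) = -0.267261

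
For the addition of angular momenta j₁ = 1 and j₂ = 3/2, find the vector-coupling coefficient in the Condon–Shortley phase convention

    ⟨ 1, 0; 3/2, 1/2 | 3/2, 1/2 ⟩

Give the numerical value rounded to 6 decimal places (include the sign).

-0.258199  (= −√(1/15))

j₁+j₂−J=1  J+j₁−j₂=1  J−j₁+j₂=2  j₁+j₂+J+1=5
(j₁±m₁, j₂±m₂, J±M) = (1,1,2,1,2,1)
P² = 4/15
sum k=0..1:
  [0] +1/2 = 1/2
  [1] −1/1 = -1
S = -1/2
C² = P²·S² = 1/15 ; C = -0.258199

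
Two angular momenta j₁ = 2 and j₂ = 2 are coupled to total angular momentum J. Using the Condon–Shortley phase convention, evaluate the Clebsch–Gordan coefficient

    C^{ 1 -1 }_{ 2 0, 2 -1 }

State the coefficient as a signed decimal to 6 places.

-0.547723

√[3·3!1!1!/6! · 2!2!1!3!0!2!] = √(6/5)
  +(−1)^1/∏(1,2,1,0,0,1)! = -1/2  (running -1/2)
⟨..|..⟩ = √(6/5)·(-1/2) = -0.547723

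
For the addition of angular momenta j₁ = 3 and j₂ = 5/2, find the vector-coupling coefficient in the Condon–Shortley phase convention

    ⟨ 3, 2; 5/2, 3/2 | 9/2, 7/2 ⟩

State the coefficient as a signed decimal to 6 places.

√[10·1!5!4!/11! · 5!1!4!1!8!1!] = √(921600/11)
  +(−1)^0/∏(0,1,1,4,4,0)! = 1/576  (running 1/576)
  +(−1)^1/∏(1,0,0,3,5,1)! = -1/720  (running 1/2880)
⟨..|..⟩ = √(921600/11)·(1/2880) = +0.100504

+√(1/99) = +0.100504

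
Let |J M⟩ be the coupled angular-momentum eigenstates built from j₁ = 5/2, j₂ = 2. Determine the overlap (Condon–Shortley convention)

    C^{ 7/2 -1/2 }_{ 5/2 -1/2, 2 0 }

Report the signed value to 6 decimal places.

√[8·1!4!3!/9! · 2!3!2!2!3!4!] = √(768/35)
  +(−1)^0/∏(0,1,3,2,1,1)! = 1/12  (running 1/12)
  +(−1)^1/∏(1,0,2,1,2,2)! = -1/8  (running -1/24)
⟨..|..⟩ = √(768/35)·(-1/24) = -0.195180

-0.195180  (= −√(4/105))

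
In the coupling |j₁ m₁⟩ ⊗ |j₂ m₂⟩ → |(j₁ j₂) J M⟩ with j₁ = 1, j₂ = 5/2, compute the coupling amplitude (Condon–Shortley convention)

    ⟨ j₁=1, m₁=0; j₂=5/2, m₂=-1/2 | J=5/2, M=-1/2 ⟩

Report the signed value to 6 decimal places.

+0.169031

j₁+j₂−J=1  J+j₁−j₂=1  J−j₁+j₂=4  j₁+j₂+J+1=7
(j₁±m₁, j₂±m₂, J±M) = (1,1,2,3,2,3)
P² = 144/35
sum k=0..1:
  [0] +1/4 = 1/4
  [1] −1/6 = -1/6
S = 1/12
C² = P²·S² = 1/35 ; C = +0.169031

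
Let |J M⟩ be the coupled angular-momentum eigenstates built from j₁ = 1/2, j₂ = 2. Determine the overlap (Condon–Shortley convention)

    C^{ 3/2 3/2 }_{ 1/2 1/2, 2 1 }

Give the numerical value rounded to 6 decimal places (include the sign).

+√(1/5) = +0.447214

triangle: 1!×0!×3!/5! = 6/120
(j±m)!: 1!×0!×3!×1!×3!×0! = 36
prefactor² = (2J+1)×Δ×N² = 36/5
  k=0: +1/(0!×1!×0!×3!×0!×0!) = 1/6
Σ = 1/6  ⇒  CG² = 36/5×1/6² = 1/5
CG = +√(1/5) = +0.447214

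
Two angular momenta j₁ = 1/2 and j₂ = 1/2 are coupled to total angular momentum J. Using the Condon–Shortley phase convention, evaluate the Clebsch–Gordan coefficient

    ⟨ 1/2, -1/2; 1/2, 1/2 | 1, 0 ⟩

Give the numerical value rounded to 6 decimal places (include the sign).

√[3·0!1!1!/3! · 0!1!1!0!1!1!] = √(1/2)
  +(−1)^0/∏(0,0,1,1,0,0)! = 1  (running 1)
⟨..|..⟩ = √(1/2)·(1) = +0.707107

+√(1/2) = +0.707107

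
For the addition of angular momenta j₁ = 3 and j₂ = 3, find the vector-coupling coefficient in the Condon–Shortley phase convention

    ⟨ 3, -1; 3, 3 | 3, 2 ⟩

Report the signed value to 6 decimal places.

√[7·3!3!3!/10! · 2!4!6!0!5!1!] = √(1728)
  +(−1)^3/∏(3,0,1,3,2,0)! = -1/72  (running -1/72)
⟨..|..⟩ = √(1728)·(-1/72) = -0.577350

−√(1/3) ≈ -0.577350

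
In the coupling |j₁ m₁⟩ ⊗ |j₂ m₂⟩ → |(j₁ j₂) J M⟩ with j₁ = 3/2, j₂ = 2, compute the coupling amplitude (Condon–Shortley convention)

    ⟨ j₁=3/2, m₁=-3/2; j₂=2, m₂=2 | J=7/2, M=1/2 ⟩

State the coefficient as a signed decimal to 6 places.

j₁+j₂−J=0  J+j₁−j₂=3  J−j₁+j₂=4  j₁+j₂+J+1=8
(j₁±m₁, j₂±m₂, J±M) = (0,3,4,0,4,3)
P² = 20736/35
sum k=0..0:
  [0] +1/144 = 1/144
S = 1/144
C² = P²·S² = 1/35 ; C = +0.169031

+√(1/35) ≈ +0.169031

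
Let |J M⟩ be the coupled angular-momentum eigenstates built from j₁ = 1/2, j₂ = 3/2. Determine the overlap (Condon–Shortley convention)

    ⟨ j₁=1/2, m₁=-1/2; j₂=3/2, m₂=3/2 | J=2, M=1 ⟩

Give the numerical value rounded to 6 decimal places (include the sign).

j₁+j₂−J=0  J+j₁−j₂=1  J−j₁+j₂=3  j₁+j₂+J+1=5
(j₁±m₁, j₂±m₂, J±M) = (0,1,3,0,3,1)
P² = 9
sum k=0..0:
  [0] +1/6 = 1/6
S = 1/6
C² = P²·S² = 1/4 ; C = +0.500000

+0.500000  (= +√(1/4))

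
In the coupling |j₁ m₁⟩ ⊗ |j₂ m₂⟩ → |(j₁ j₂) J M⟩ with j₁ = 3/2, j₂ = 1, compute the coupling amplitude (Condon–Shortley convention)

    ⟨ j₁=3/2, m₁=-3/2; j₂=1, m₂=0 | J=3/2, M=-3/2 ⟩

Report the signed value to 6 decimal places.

−√(3/5) = -0.774597

triangle: 1!×2!×1!/5! = 2/120
(j±m)!: 0!×3!×1!×1!×0!×3! = 36
prefactor² = (2J+1)×Δ×N² = 12/5
  k=1: −1/(1!×0!×2!×0!×0!×1!) = -1/2
Σ = -1/2  ⇒  CG² = 12/5×(-1/2)² = 3/5
CG = −√(3/5) = -0.774597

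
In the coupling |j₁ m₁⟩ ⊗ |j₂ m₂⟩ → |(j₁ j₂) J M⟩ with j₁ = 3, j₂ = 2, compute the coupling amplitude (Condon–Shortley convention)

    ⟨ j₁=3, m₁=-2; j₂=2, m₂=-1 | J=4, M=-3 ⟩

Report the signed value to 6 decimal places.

-0.223607  (= −√(1/20))

triangle: 1!×5!×3!/10! = 720/3628800
(j±m)!: 1!×5!×1!×3!×1!×7! = 3628800
prefactor² = (2J+1)×Δ×N² = 6480
  k=0: +1/(0!×1!×5!×1!×0!×2!) = 1/240
  k=1: −1/(1!×0!×4!×0!×1!×3!) = -1/144
Σ = -1/360  ⇒  CG² = 6480×(-1/360)² = 1/20
CG = −√(1/20) = -0.223607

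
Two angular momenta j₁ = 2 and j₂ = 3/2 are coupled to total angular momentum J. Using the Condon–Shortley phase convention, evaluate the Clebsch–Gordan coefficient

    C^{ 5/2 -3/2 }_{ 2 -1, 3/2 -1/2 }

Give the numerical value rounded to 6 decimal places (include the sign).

−√(1/35) = -0.169031

√[6·1!3!2!/7! · 1!3!1!2!1!4!] = √(144/35)
  +(−1)^0/∏(0,1,3,1,0,1)! = 1/6  (running 1/6)
  +(−1)^1/∏(1,0,2,0,1,2)! = -1/4  (running -1/12)
⟨..|..⟩ = √(144/35)·(-1/12) = -0.169031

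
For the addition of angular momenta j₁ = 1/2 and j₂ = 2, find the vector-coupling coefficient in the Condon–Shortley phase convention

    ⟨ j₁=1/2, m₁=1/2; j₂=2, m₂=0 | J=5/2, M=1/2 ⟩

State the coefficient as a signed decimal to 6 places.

+0.774597

j₁+j₂−J=0  J+j₁−j₂=1  J−j₁+j₂=4  j₁+j₂+J+1=6
(j₁±m₁, j₂±m₂, J±M) = (1,0,2,2,3,2)
P² = 48/5
sum k=0..0:
  [0] +1/4 = 1/4
S = 1/4
C² = P²·S² = 3/5 ; C = +0.774597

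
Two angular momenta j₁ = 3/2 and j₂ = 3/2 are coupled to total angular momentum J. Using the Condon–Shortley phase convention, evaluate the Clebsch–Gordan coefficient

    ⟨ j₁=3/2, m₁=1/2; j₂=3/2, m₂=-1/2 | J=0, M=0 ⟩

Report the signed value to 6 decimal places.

-0.500000

j₁+j₂−J=3  J+j₁−j₂=0  J−j₁+j₂=0  j₁+j₂+J+1=4
(j₁±m₁, j₂±m₂, J±M) = (2,1,1,2,0,0)
P² = 1
sum k=1..1:
  [1] −1/2 = -1/2
S = -1/2
C² = P²·S² = 1/4 ; C = -0.500000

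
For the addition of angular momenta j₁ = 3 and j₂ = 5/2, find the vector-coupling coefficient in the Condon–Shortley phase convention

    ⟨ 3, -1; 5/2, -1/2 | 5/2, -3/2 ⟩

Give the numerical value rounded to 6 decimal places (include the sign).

j₁+j₂−J=3  J+j₁−j₂=3  J−j₁+j₂=2  j₁+j₂+J+1=9
(j₁±m₁, j₂±m₂, J±M) = (2,4,2,3,1,4)
P² = 576/35
sum k=1..2:
  [1] −1/12 = -1/12
  [2] +1/8 = 1/8
S = 1/24
C² = P²·S² = 1/35 ; C = +0.169031

+√(1/35) = +0.169031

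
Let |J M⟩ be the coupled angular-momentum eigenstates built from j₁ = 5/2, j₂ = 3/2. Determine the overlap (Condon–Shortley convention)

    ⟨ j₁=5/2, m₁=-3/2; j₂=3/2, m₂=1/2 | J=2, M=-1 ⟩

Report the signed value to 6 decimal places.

√[5·2!3!1!/7! · 1!4!2!1!1!3!] = √(24/7)
  +(−1)^1/∏(1,1,3,1,0,0)! = -1/6  (running -1/6)
  +(−1)^2/∏(2,0,2,0,1,1)! = 1/4  (running 1/12)
⟨..|..⟩ = √(24/7)·(1/12) = +0.154303

+0.154303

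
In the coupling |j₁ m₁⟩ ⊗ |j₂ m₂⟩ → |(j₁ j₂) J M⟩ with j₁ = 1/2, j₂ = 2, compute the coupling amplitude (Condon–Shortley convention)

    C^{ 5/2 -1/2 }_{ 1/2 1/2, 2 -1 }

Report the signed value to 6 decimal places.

+0.632456

√[6·0!1!4!/6! · 1!0!1!3!2!3!] = √(72/5)
  +(−1)^0/∏(0,0,0,1,1,3)! = 1/6  (running 1/6)
⟨..|..⟩ = √(72/5)·(1/6) = +0.632456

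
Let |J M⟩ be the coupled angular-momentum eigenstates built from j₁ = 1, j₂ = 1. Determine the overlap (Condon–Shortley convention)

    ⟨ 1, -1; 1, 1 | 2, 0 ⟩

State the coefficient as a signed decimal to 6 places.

√[5·0!2!2!/5! · 0!2!2!0!2!2!] = √(8/3)
  +(−1)^0/∏(0,0,2,2,0,0)! = 1/4  (running 1/4)
⟨..|..⟩ = √(8/3)·(1/4) = +0.408248

+√(1/6) ≈ +0.408248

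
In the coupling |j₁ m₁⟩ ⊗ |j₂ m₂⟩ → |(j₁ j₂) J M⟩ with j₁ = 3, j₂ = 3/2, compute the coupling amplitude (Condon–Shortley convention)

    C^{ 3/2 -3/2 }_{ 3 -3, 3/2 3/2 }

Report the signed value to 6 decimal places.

j₁+j₂−J=3  J+j₁−j₂=3  J−j₁+j₂=0  j₁+j₂+J+1=7
(j₁±m₁, j₂±m₂, J±M) = (0,6,3,0,0,3)
P² = 5184/7
sum k=3..3:
  [3] −1/36 = -1/36
S = -1/36
C² = P²·S² = 4/7 ; C = -0.755929

−√(4/7) ≈ -0.755929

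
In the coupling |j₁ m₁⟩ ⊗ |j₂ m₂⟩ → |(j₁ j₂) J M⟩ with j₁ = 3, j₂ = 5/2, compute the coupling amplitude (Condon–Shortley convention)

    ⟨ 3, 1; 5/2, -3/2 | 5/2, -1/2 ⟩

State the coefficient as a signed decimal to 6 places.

triangle: 3!·3!·2!/9! = 72/362880
(j±m)!: 4!·2!·1!·4!·2!·3! = 13824
prefactor² = (2J+1)·Δ·N² = 576/35
  k=0: +1/(0!·3!·2!·1!·1!·1!) = 1/12
  k=1: −1/(1!·2!·1!·0!·2!·2!) = -1/8
Σ = -1/24  ⇒  CG² = 576/35·(-1/24)² = 1/35
CG = −√(1/35) = -0.169031

-0.169031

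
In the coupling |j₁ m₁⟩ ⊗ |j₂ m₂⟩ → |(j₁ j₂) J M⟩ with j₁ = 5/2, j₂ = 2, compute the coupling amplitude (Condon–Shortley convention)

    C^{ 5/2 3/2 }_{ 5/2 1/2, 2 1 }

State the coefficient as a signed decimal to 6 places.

j₁+j₂−J=2  J+j₁−j₂=3  J−j₁+j₂=2  j₁+j₂+J+1=8
(j₁±m₁, j₂±m₂, J±M) = (3,2,3,1,4,1)
P² = 216/35
sum k=1..2:
  [1] −1/4 = -1/4
  [2] +1/12 = 1/12
S = -1/6
C² = P²·S² = 6/35 ; C = -0.414039

-0.414039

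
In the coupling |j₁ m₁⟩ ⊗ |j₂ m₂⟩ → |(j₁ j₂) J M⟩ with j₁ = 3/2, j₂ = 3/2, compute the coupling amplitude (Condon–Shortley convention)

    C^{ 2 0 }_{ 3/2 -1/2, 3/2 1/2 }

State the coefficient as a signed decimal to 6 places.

-0.500000  (= −√(1/4))

triangle: 1!*2!*2!/6! = 4/720
(j±m)!: 1!*2!*2!*1!*2!*2! = 16
prefactor² = (2J+1)*Δ*N² = 4/9
  k=0: +1/(0!*1!*2!*2!*0!*0!) = 1/4
  k=1: −1/(1!*0!*1!*1!*1!*1!) = -1
Σ = -3/4  ⇒  CG² = 4/9*(-3/4)² = 1/4
CG = −√(1/4) = -0.500000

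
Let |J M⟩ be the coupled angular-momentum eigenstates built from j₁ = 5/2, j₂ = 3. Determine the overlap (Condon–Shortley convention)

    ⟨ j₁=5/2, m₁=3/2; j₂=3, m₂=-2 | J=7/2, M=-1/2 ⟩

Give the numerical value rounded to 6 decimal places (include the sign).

+0.563436  (= +√(20/63))

j₁+j₂−J=2  J+j₁−j₂=3  J−j₁+j₂=4  j₁+j₂+J+1=10
(j₁±m₁, j₂±m₂, J±M) = (4,1,1,5,3,4)
P² = 9216/35
sum k=0..1:
  [0] +1/24 = 1/24
  [1] −1/144 = -1/144
S = 5/144
C² = P²·S² = 20/63 ; C = +0.563436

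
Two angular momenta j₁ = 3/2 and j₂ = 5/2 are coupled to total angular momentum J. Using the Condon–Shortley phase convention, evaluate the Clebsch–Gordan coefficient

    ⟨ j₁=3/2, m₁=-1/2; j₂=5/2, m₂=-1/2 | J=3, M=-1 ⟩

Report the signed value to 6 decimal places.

√[7·1!2!4!/8! · 1!2!2!3!2!4!] = √(48/5)
  +(−1)^0/∏(0,1,2,2,0,2)! = 1/8  (running 1/8)
  +(−1)^1/∏(1,0,1,1,1,3)! = -1/6  (running -1/24)
⟨..|..⟩ = √(48/5)·(-1/24) = -0.129099

-0.129099  (= −√(1/60))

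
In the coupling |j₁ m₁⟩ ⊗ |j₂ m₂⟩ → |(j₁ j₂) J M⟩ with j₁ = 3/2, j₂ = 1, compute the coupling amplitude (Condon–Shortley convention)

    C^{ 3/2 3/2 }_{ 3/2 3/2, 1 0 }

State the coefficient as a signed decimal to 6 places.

+√(3/5) = +0.774597

triangle: 1!·2!·1!/5! = 2/120
(j±m)!: 3!·0!·1!·1!·3!·0! = 36
prefactor² = (2J+1)·Δ·N² = 12/5
  k=0: +1/(0!·1!·0!·1!·2!·0!) = 1/2
Σ = 1/2  ⇒  CG² = 12/5·1/2² = 3/5
CG = +√(3/5) = +0.774597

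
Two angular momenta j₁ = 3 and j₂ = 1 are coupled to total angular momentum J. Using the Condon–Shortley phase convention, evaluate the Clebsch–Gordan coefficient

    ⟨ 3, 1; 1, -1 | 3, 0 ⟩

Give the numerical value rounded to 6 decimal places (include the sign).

+0.707107  (= +√(1/2))

triangle: 1!*5!*1!/8! = 120/40320
(j±m)!: 4!*2!*0!*2!*3!*3! = 3456
prefactor² = (2J+1)*Δ*N² = 72
  k=0: +1/(0!*1!*2!*0!*3!*1!) = 1/12
Σ = 1/12  ⇒  CG² = 72*1/12² = 1/2
CG = +√(1/2) = +0.707107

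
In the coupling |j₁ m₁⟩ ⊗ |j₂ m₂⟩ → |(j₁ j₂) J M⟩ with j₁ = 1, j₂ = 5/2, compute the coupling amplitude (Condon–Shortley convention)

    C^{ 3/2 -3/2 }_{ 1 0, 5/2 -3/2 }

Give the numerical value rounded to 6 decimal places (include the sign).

j₁+j₂−J=2  J+j₁−j₂=0  J−j₁+j₂=3  j₁+j₂+J+1=6
(j₁±m₁, j₂±m₂, J±M) = (1,1,1,4,0,3)
P² = 48/5
sum k=1..1:
  [1] −1/6 = -1/6
S = -1/6
C² = P²·S² = 4/15 ; C = -0.516398

−√(4/15) = -0.516398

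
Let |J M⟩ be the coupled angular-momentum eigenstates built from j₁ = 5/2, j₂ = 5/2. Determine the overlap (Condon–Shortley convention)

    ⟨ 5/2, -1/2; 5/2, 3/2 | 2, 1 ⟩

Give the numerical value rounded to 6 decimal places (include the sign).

+0.377964

triangle: 3!·2!·2!/8! = 24/40320
(j±m)!: 2!·3!·4!·1!·3!·1! = 1728
prefactor² = (2J+1)·Δ·N² = 36/7
  k=2: +1/(2!·1!·1!·2!·1!·0!) = 1/4
  k=3: −1/(3!·0!·0!·1!·2!·1!) = -1/12
Σ = 1/6  ⇒  CG² = 36/7·1/6² = 1/7
CG = +√(1/7) = +0.377964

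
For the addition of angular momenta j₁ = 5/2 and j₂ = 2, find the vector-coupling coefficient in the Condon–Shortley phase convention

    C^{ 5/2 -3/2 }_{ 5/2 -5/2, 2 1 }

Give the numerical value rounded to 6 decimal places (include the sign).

+0.654654

j₁+j₂−J=2  J+j₁−j₂=3  J−j₁+j₂=2  j₁+j₂+J+1=8
(j₁±m₁, j₂±m₂, J±M) = (0,5,3,1,1,4)
P² = 432/7
sum k=2..2:
  [2] +1/12 = 1/12
S = 1/12
C² = P²·S² = 3/7 ; C = +0.654654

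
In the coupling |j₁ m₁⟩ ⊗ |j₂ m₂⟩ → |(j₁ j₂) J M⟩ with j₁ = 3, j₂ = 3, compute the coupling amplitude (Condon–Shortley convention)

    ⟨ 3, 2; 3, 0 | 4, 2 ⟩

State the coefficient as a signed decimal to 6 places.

triangle: 2!·4!·4!/11! = 1152/39916800
(j±m)!: 5!·1!·3!·3!·6!·2! = 6220800
prefactor² = (2J+1)·Δ·N² = 124416/77
  k=0: +1/(0!·2!·1!·3!·3!·1!) = 1/72
  k=1: −1/(1!·1!·0!·2!·4!·2!) = -1/96
Σ = 1/288  ⇒  CG² = 124416/77·1/288² = 3/154
CG = +√(3/154) = +0.139573

+√(3/154) = +0.139573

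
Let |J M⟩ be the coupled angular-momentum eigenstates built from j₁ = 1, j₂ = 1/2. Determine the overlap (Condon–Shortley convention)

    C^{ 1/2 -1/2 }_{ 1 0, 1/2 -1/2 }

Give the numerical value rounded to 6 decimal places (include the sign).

j₁+j₂−J=1  J+j₁−j₂=1  J−j₁+j₂=0  j₁+j₂+J+1=3
(j₁±m₁, j₂±m₂, J±M) = (1,1,0,1,0,1)
P² = 1/3
sum k=0..0:
  [0] +1/1 = 1
S = 1
C² = P²·S² = 1/3 ; C = +0.577350

+√(1/3) ≈ +0.577350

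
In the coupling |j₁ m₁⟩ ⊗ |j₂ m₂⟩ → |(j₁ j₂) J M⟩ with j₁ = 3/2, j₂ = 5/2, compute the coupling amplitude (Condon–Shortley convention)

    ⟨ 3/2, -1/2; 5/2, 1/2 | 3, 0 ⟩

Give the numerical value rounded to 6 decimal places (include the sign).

√[7·1!2!4!/8! · 1!2!3!2!3!3!] = √(36/5)
  +(−1)^0/∏(0,1,2,3,0,1)! = 1/12  (running 1/12)
  +(−1)^1/∏(1,0,1,2,1,2)! = -1/4  (running -1/6)
⟨..|..⟩ = √(36/5)·(-1/6) = -0.447214

−√(1/5) = -0.447214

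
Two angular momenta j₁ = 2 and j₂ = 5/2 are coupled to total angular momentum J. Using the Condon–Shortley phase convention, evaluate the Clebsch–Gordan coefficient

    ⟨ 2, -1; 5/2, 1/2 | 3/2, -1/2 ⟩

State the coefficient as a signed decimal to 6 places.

+0.487950

triangle: 3!*1!*2!/7! = 12/5040
(j±m)!: 1!*3!*3!*2!*1!*2! = 144
prefactor² = (2J+1)*Δ*N² = 48/35
  k=2: +1/(2!*1!*1!*1!*0!*1!) = 1/2
  k=3: −1/(3!*0!*0!*0!*1!*2!) = -1/12
Σ = 5/12  ⇒  CG² = 48/35*5/12² = 5/21
CG = +√(5/21) = +0.487950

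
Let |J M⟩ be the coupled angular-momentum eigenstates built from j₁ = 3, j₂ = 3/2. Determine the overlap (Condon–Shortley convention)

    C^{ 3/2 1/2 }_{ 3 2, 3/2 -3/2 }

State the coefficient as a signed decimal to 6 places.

triangle: 3!*3!*0!/7! = 36/5040
(j±m)!: 5!*1!*0!*3!*2!*1! = 1440
prefactor² = (2J+1)*Δ*N² = 288/7
  k=0: +1/(0!*3!*1!*0!*2!*0!) = 1/12
Σ = 1/12  ⇒  CG² = 288/7*1/12² = 2/7
CG = +√(2/7) = +0.534522

+0.534522  (= +√(2/7))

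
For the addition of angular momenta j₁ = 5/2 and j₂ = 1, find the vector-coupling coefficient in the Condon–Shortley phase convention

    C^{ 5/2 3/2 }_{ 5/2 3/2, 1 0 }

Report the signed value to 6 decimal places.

triangle: 1!*4!*1!/7! = 24/5040
(j±m)!: 4!*1!*1!*1!*4!*1! = 576
prefactor² = (2J+1)*Δ*N² = 576/35
  k=0: +1/(0!*1!*1!*1!*3!*0!) = 1/6
  k=1: −1/(1!*0!*0!*0!*4!*1!) = -1/24
Σ = 1/8  ⇒  CG² = 576/35*1/8² = 9/35
CG = +√(9/35) = +0.507093

+√(9/35) ≈ +0.507093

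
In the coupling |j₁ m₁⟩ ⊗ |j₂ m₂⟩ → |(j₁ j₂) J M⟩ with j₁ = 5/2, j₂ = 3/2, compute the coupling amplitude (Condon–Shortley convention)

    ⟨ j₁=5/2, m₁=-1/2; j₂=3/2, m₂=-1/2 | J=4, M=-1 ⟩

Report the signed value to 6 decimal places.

+√(15/28) = +0.731925

√[9·0!5!3!/9! · 2!3!1!2!3!5!] = √(2160/7)
  +(−1)^0/∏(0,0,3,1,2,2)! = 1/24  (running 1/24)
⟨..|..⟩ = √(2160/7)·(1/24) = +0.731925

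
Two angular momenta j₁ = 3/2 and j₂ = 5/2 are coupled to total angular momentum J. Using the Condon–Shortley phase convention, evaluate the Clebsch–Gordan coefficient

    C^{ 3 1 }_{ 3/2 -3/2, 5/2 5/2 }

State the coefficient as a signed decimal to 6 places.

−√(1/8) = -0.353553

√[7·1!2!4!/8! · 0!3!5!0!4!2!] = √(288)
  +(−1)^1/∏(1,0,2,4,0,0)! = -1/48  (running -1/48)
⟨..|..⟩ = √(288)·(-1/48) = -0.353553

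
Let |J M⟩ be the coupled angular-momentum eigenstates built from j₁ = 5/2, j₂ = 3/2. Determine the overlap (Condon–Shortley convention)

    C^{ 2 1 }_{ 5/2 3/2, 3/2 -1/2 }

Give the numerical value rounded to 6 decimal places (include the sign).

+0.154303  (= +√(1/42))

triangle: 2!*3!*1!/7! = 12/5040
(j±m)!: 4!*1!*1!*2!*3!*1! = 288
prefactor² = (2J+1)*Δ*N² = 24/7
  k=0: +1/(0!*2!*1!*1!*2!*0!) = 1/4
  k=1: −1/(1!*1!*0!*0!*3!*1!) = -1/6
Σ = 1/12  ⇒  CG² = 24/7*1/12² = 1/42
CG = +√(1/42) = +0.154303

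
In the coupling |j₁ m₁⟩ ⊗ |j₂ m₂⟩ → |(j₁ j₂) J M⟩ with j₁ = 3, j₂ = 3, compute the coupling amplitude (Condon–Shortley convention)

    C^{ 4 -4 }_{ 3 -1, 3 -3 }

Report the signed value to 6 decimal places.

+0.522233  (= +√(3/11))

triangle: 2!·4!·4!/11! = 1152/39916800
(j±m)!: 2!·4!·0!·6!·0!·8! = 1393459200
prefactor² = (2J+1)·Δ·N² = 3981312/11
  k=0: +1/(0!·2!·4!·0!·0!·4!) = 1/1152
Σ = 1/1152  ⇒  CG² = 3981312/11·1/1152² = 3/11
CG = +√(3/11) = +0.522233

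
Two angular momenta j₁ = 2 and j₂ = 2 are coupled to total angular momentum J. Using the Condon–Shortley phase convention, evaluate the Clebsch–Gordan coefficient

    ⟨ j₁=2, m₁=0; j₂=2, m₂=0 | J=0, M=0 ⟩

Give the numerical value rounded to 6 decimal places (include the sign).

+0.447214  (= +√(1/5))

triangle: 4!×0!×0!/5! = 24/120
(j±m)!: 2!×2!×2!×2!×0!×0! = 16
prefactor² = (2J+1)×Δ×N² = 16/5
  k=2: +1/(2!×2!×0!×0!×0!×0!) = 1/4
Σ = 1/4  ⇒  CG² = 16/5×1/4² = 1/5
CG = +√(1/5) = +0.447214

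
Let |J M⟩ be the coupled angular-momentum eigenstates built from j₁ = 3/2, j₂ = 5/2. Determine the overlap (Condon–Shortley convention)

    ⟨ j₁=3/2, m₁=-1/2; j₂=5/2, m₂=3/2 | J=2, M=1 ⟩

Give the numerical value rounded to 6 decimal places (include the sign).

+√(1/42) = +0.154303

triangle: 2!*1!*3!/7! = 12/5040
(j±m)!: 1!*2!*4!*1!*3!*1! = 288
prefactor² = (2J+1)*Δ*N² = 24/7
  k=1: −1/(1!*1!*1!*3!*0!*0!) = -1/6
  k=2: +1/(2!*0!*0!*2!*1!*1!) = 1/4
Σ = 1/12  ⇒  CG² = 24/7*1/12² = 1/42
CG = +√(1/42) = +0.154303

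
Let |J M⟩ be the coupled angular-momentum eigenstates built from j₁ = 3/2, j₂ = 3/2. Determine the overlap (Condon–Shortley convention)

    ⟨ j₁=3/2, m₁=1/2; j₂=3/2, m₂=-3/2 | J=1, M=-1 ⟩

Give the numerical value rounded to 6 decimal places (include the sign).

+0.547723  (= +√(3/10))

triangle: 2!×1!×1!/5! = 2/120
(j±m)!: 2!×1!×0!×3!×0!×2! = 24
prefactor² = (2J+1)×Δ×N² = 6/5
  k=0: +1/(0!×2!×1!×0!×0!×1!) = 1/2
Σ = 1/2  ⇒  CG² = 6/5×1/2² = 3/10
CG = +√(3/10) = +0.547723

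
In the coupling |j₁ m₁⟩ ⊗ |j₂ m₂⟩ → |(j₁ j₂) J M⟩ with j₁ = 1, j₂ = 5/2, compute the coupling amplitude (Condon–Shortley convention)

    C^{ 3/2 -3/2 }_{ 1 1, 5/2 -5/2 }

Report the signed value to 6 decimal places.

√[4·2!0!3!/6! · 2!0!0!5!0!3!] = √(96)
  +(−1)^0/∏(0,2,0,0,0,3)! = 1/12  (running 1/12)
⟨..|..⟩ = √(96)·(1/12) = +0.816497

+0.816497  (= +√(2/3))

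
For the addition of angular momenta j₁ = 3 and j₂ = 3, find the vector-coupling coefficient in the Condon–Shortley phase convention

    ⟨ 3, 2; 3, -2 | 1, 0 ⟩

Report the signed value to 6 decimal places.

j₁+j₂−J=5  J+j₁−j₂=1  J−j₁+j₂=1  j₁+j₂+J+1=8
(j₁±m₁, j₂±m₂, J±M) = (5,1,1,5,1,1)
P² = 900/7
sum k=0..1:
  [0] +1/120 = 1/120
  [1] −1/24 = -1/24
S = -1/30
C² = P²·S² = 1/7 ; C = -0.377964

-0.377964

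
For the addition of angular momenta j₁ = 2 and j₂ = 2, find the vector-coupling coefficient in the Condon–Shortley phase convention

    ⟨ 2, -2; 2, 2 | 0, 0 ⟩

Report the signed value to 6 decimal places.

+0.447214  (= +√(1/5))

j₁+j₂−J=4  J+j₁−j₂=0  J−j₁+j₂=0  j₁+j₂+J+1=5
(j₁±m₁, j₂±m₂, J±M) = (0,4,4,0,0,0)
P² = 576/5
sum k=4..4:
  [4] +1/24 = 1/24
S = 1/24
C² = P²·S² = 1/5 ; C = +0.447214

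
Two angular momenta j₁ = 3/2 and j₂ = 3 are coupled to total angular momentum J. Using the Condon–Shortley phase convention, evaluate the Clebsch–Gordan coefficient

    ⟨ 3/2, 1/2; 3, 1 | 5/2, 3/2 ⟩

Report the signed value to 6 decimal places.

triangle: 2!·1!·4!/8! = 48/40320
(j±m)!: 2!·1!·4!·2!·4!·1! = 2304
prefactor² = (2J+1)·Δ·N² = 576/35
  k=0: +1/(0!·2!·1!·4!·0!·0!) = 1/48
  k=1: −1/(1!·1!·0!·3!·1!·1!) = -1/6
Σ = -7/48  ⇒  CG² = 576/35·(-7/48)² = 7/20
CG = −√(7/20) = -0.591608

−√(7/20) ≈ -0.591608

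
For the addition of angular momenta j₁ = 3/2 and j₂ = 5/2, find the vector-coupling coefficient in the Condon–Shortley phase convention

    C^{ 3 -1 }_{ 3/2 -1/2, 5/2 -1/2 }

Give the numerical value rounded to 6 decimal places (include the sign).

−√(1/60) = -0.129099

triangle: 1!×2!×4!/8! = 48/40320
(j±m)!: 1!×2!×2!×3!×2!×4! = 1152
prefactor² = (2J+1)×Δ×N² = 48/5
  k=0: +1/(0!×1!×2!×2!×0!×2!) = 1/8
  k=1: −1/(1!×0!×1!×1!×1!×3!) = -1/6
Σ = -1/24  ⇒  CG² = 48/5×(-1/24)² = 1/60
CG = −√(1/60) = -0.129099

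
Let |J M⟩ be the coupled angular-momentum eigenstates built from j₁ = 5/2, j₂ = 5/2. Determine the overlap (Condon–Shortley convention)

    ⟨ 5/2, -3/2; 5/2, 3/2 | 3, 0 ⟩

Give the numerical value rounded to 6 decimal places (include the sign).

triangle: 2!*3!*3!/9! = 72/362880
(j±m)!: 1!*4!*4!*1!*3!*3! = 20736
prefactor² = (2J+1)*Δ*N² = 144/5
  k=1: −1/(1!*1!*3!*3!*0!*0!) = -1/36
  k=2: +1/(2!*0!*2!*2!*1!*1!) = 1/8
Σ = 7/72  ⇒  CG² = 144/5*7/72² = 49/180
CG = +√(49/180) = +0.521749

+√(49/180) ≈ +0.521749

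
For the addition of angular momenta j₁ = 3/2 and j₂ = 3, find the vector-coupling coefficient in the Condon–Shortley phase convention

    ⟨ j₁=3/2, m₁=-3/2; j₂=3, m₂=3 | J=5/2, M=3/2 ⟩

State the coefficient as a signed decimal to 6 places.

√[6·2!1!4!/8! · 0!3!6!0!4!1!] = √(5184/7)
  +(−1)^2/∏(2,0,1,4,0,0)! = 1/48  (running 1/48)
⟨..|..⟩ = √(5184/7)·(1/48) = +0.566947

+√(9/28) = +0.566947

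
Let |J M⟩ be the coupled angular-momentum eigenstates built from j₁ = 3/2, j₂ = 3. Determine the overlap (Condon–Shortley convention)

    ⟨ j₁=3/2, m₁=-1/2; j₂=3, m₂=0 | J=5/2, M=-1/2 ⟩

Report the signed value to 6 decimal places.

triangle: 2!·1!·4!/8! = 48/40320
(j±m)!: 1!·2!·3!·3!·2!·3! = 864
prefactor² = (2J+1)·Δ·N² = 216/35
  k=1: −1/(1!·1!·1!·2!·0!·2!) = -1/4
  k=2: +1/(2!·0!·0!·1!·1!·3!) = 1/12
Σ = -1/6  ⇒  CG² = 216/35·(-1/6)² = 6/35
CG = −√(6/35) = -0.414039

−√(6/35) = -0.414039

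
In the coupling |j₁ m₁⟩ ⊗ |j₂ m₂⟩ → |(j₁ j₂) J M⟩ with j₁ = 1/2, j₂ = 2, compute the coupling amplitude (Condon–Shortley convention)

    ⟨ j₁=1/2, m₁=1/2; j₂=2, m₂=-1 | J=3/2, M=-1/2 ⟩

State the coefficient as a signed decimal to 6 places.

+0.774597

j₁+j₂−J=1  J+j₁−j₂=0  J−j₁+j₂=3  j₁+j₂+J+1=5
(j₁±m₁, j₂±m₂, J±M) = (1,0,1,3,1,2)
P² = 12/5
sum k=0..0:
  [0] +1/2 = 1/2
S = 1/2
C² = P²·S² = 3/5 ; C = +0.774597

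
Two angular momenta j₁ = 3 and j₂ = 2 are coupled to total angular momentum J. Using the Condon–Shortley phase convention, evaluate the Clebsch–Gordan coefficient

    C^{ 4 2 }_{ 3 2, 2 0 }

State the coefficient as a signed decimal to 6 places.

√[9·1!5!3!/10! · 5!1!2!2!6!2!] = √(8640/7)
  +(−1)^0/∏(0,1,1,2,4,1)! = 1/48  (running 1/48)
  +(−1)^1/∏(1,0,0,1,5,2)! = -1/240  (running 1/60)
⟨..|..⟩ = √(8640/7)·(1/60) = +0.585540

+√(12/35) ≈ +0.585540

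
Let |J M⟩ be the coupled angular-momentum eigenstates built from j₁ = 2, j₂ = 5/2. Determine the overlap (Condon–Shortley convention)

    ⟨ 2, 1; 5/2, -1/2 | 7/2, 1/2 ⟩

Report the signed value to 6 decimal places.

+√(14/45) ≈ +0.557773

j₁+j₂−J=1  J+j₁−j₂=3  J−j₁+j₂=4  j₁+j₂+J+1=9
(j₁±m₁, j₂±m₂, J±M) = (3,1,2,3,4,3)
P² = 1152/35
sum k=0..1:
  [0] +1/8 = 1/8
  [1] −1/36 = -1/36
S = 7/72
C² = P²·S² = 14/45 ; C = +0.557773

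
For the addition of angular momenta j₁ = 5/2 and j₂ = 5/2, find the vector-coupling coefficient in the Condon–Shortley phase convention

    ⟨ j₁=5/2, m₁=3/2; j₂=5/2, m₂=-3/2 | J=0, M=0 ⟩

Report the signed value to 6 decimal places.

j₁+j₂−J=5  J+j₁−j₂=0  J−j₁+j₂=0  j₁+j₂+J+1=6
(j₁±m₁, j₂±m₂, J±M) = (4,1,1,4,0,0)
P² = 96
sum k=1..1:
  [1] −1/24 = -1/24
S = -1/24
C² = P²·S² = 1/6 ; C = -0.408248

−√(1/6) ≈ -0.408248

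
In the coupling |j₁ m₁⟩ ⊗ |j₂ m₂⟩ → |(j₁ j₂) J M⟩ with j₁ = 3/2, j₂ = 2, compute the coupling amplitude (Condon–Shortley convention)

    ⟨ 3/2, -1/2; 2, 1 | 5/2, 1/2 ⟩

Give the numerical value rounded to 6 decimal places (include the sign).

triangle: 1!*2!*3!/7! = 12/5040
(j±m)!: 1!*2!*3!*1!*3!*2! = 144
prefactor² = (2J+1)*Δ*N² = 72/35
  k=0: +1/(0!*1!*2!*3!*0!*0!) = 1/12
  k=1: −1/(1!*0!*1!*2!*1!*1!) = -1/2
Σ = -5/12  ⇒  CG² = 72/35*(-5/12)² = 5/14
CG = −√(5/14) = -0.597614

−√(5/14) ≈ -0.597614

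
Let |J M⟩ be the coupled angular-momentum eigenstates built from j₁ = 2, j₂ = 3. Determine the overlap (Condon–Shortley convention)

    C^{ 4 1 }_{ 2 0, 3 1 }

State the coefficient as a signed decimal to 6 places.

triangle: 1!×3!×5!/10! = 720/3628800
(j±m)!: 2!×2!×4!×2!×5!×3! = 138240
prefactor² = (2J+1)×Δ×N² = 1728/7
  k=0: +1/(0!×1!×2!×4!×1!×1!) = 1/48
  k=1: −1/(1!×0!×1!×3!×2!×2!) = -1/24
Σ = -1/48  ⇒  CG² = 1728/7×(-1/48)² = 3/28
CG = −√(3/28) = -0.327327

−√(3/28) = -0.327327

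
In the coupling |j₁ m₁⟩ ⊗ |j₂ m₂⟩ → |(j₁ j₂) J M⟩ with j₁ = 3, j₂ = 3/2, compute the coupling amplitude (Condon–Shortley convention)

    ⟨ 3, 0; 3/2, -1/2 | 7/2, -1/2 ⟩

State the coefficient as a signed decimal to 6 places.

√[8·1!5!2!/9! · 3!3!1!2!3!4!] = √(384/7)
  +(−1)^0/∏(0,1,3,1,2,1)! = 1/12  (running 1/12)
  +(−1)^1/∏(1,0,2,0,3,2)! = -1/24  (running 1/24)
⟨..|..⟩ = √(384/7)·(1/24) = +0.308607

+0.308607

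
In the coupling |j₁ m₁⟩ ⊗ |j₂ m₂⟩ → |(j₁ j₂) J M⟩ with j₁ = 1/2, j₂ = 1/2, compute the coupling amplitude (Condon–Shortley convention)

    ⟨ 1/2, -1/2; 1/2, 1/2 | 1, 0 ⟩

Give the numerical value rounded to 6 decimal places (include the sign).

+√(1/2) = +0.707107

√[3·0!1!1!/3! · 0!1!1!0!1!1!] = √(1/2)
  +(−1)^0/∏(0,0,1,1,0,0)! = 1  (running 1)
⟨..|..⟩ = √(1/2)·(1) = +0.707107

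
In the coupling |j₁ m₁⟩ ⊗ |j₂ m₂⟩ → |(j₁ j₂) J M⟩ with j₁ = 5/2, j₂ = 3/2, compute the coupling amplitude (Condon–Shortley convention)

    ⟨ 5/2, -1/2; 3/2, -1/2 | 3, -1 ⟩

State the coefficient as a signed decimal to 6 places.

+√(1/60) = +0.129099

√[7·1!4!2!/8! · 2!3!1!2!2!4!] = √(48/5)
  +(−1)^0/∏(0,1,3,1,1,1)! = 1/6  (running 1/6)
  +(−1)^1/∏(1,0,2,0,2,2)! = -1/8  (running 1/24)
⟨..|..⟩ = √(48/5)·(1/24) = +0.129099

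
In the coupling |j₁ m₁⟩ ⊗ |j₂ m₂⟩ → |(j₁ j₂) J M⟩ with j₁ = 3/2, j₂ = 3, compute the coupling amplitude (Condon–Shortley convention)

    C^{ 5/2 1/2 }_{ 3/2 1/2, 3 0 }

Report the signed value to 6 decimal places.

√[6·2!1!4!/8! · 2!1!3!3!3!2!] = √(216/35)
  +(−1)^0/∏(0,2,1,3,0,1)! = 1/12  (running 1/12)
  +(−1)^1/∏(1,1,0,2,1,2)! = -1/4  (running -1/6)
⟨..|..⟩ = √(216/35)·(-1/6) = -0.414039

−√(6/35) ≈ -0.414039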